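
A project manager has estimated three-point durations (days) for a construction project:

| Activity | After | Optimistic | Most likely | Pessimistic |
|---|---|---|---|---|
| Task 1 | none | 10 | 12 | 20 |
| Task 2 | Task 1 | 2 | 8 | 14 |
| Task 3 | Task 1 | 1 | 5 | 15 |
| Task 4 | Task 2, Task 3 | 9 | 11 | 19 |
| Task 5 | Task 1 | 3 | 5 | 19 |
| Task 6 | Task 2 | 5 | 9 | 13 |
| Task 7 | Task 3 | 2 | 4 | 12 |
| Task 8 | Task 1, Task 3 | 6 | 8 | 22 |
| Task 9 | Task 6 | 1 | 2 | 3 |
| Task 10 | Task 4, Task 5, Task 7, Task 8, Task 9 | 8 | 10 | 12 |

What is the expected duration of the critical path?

43 days

te_Task 1 = (10 + 4·12 + 20)/6 = 78/6 = 13
te_Task 2 = (2 + 4·8 + 14)/6 = 48/6 = 8
te_Task 3 = (1 + 4·5 + 15)/6 = 36/6 = 6
te_Task 4 = (9 + 4·11 + 19)/6 = 72/6 = 12
te_Task 5 = (3 + 4·5 + 19)/6 = 42/6 = 7
te_Task 6 = (5 + 4·9 + 13)/6 = 54/6 = 9
te_Task 7 = (2 + 4·4 + 12)/6 = 30/6 = 5
te_Task 8 = (6 + 4·8 + 22)/6 = 60/6 = 10
te_Task 9 = (1 + 4·2 + 3)/6 = 12/6 = 2
te_Task 10 = (8 + 4·10 + 12)/6 = 60/6 = 10

Forward pass:
ES_Task 1 = 0; EF_Task 1 = 13
ES_Task 2 = 13; EF_Task 2 = 13+8 = 21
ES_Task 3 = 13; EF_Task 3 = 13+6 = 19
ES_Task 4 = max(EF_Task 2=21, EF_Task 3=19) = 21; EF_Task 4 = 21+12 = 33
ES_Task 5 = 13; EF_Task 5 = 13+7 = 20
ES_Task 6 = 21; EF_Task 6 = 21+9 = 30
ES_Task 7 = 19; EF_Task 7 = 19+5 = 24
ES_Task 8 = max(EF_Task 1=13, EF_Task 3=19) = 19; EF_Task 8 = 19+10 = 29
ES_Task 9 = 30; EF_Task 9 = 30+2 = 32
ES_Task 10 = max(EF_Task 4=33, EF_Task 5=20, EF_Task 7=24, EF_Task 8=29, EF_Task 9=32) = 33; EF_Task 10 = 33+10 = 43
Expected project duration μ = 43 days. Critical path: Task 1 → Task 2 → Task 4 → Task 10.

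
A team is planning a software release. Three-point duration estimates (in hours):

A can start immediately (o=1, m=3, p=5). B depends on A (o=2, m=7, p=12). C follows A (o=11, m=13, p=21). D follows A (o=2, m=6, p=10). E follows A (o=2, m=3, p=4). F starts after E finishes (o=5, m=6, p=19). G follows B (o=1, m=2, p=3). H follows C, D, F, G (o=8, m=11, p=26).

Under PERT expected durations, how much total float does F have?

3 hours

te_A = (1 + 4·3 + 5)/6 = 18/6 = 3
te_B = (2 + 4·7 + 12)/6 = 42/6 = 7
te_C = (11 + 4·13 + 21)/6 = 84/6 = 14
te_D = (2 + 4·6 + 10)/6 = 36/6 = 6
te_E = (2 + 4·3 + 4)/6 = 18/6 = 3
te_F = (5 + 4·6 + 19)/6 = 48/6 = 8
te_G = (1 + 4·2 + 3)/6 = 12/6 = 2
te_H = (8 + 4·11 + 26)/6 = 78/6 = 13

Forward pass:
ES_A = 0; EF_A = 3
ES_B = 3; EF_B = 3+7 = 10
ES_C = 3; EF_C = 3+14 = 17
ES_D = 3; EF_D = 3+6 = 9
ES_E = 3; EF_E = 3+3 = 6
ES_F = 6; EF_F = 6+8 = 14
ES_G = 10; EF_G = 10+2 = 12
ES_H = max(EF_C=17, EF_D=9, EF_F=14, EF_G=12) = 17; EF_H = 17+13 = 30
Expected project duration μ = 30 hours. Critical path: A → C → H.

Backward pass:
LF_H = 30; LS_H = 30−13 = 17
LF_G = LS_H = 17; LS_G = 17−2 = 15
LF_F = LS_H = 17; LS_F = 17−8 = 9
LF_E = LS_F = 9; LS_E = 9−3 = 6
LF_D = LS_H = 17; LS_D = 17−6 = 11
LF_C = LS_H = 17; LS_C = 17−14 = 3
LF_B = LS_G = 15; LS_B = 15−7 = 8
LF_A = min(LS_B=8, LS_C=3, LS_D=11, LS_E=6) = 3; LS_A = 3−3 = 0
Slack_F = LS_F − ES_F = 9 − 6 = 3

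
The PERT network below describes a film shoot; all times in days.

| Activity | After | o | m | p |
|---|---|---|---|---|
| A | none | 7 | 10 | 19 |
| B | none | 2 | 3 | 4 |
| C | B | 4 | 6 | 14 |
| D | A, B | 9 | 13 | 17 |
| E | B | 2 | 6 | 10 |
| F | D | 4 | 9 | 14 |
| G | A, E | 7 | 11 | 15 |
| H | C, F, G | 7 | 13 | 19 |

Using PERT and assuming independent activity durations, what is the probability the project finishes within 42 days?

0.129

te_A = (7 + 4·10 + 19)/6 = 66/6 = 11; σ²_A = ((19−7)/6)² = 4.000
te_B = (2 + 4·3 + 4)/6 = 18/6 = 3; σ²_B = ((4−2)/6)² = 0.111
te_C = (4 + 4·6 + 14)/6 = 42/6 = 7; σ²_C = ((14−4)/6)² = 2.778
te_D = (9 + 4·13 + 17)/6 = 78/6 = 13; σ²_D = ((17−9)/6)² = 1.778
te_E = (2 + 4·6 + 10)/6 = 36/6 = 6; σ²_E = ((10−2)/6)² = 1.778
te_F = (4 + 4·9 + 14)/6 = 54/6 = 9; σ²_F = ((14−4)/6)² = 2.778
te_G = (7 + 4·11 + 15)/6 = 66/6 = 11; σ²_G = ((15−7)/6)² = 1.778
te_H = (7 + 4·13 + 19)/6 = 78/6 = 13; σ²_H = ((19−7)/6)² = 4.000

Forward pass:
ES_A = 0; EF_A = 11
ES_B = 0; EF_B = 3
ES_C = 3; EF_C = 3+7 = 10
ES_D = max(EF_A=11, EF_B=3) = 11; EF_D = 11+13 = 24
ES_E = 3; EF_E = 3+6 = 9
ES_F = 24; EF_F = 24+9 = 33
ES_G = max(EF_A=11, EF_E=9) = 11; EF_G = 11+11 = 22
ES_H = max(EF_C=10, EF_F=33, EF_G=22) = 33; EF_H = 33+13 = 46
Expected project duration μ = 46 days. Critical path: A → D → F → H.

Variance along critical path = 4.000 + 1.778 + 2.778 + 4.000 = 12.556; σ = √12.556 = 3.543 days.
Z = (42 − 46) / 3.543 = -1.129
P(T ≤ 42) = Φ(-1.129) ≈ 0.129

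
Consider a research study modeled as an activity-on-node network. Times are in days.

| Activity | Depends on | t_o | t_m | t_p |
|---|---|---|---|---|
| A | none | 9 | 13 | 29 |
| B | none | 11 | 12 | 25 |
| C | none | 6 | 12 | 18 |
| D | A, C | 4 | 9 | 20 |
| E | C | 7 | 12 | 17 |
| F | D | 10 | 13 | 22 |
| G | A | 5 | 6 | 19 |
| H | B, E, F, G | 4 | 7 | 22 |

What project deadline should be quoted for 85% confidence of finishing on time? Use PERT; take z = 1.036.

53.8 days

te_A = (9 + 4·13 + 29)/6 = 90/6 = 15; σ²_A = ((29−9)/6)² = 11.111
te_B = (11 + 4·12 + 25)/6 = 84/6 = 14; σ²_B = ((25−11)/6)² = 5.444
te_C = (6 + 4·12 + 18)/6 = 72/6 = 12; σ²_C = ((18−6)/6)² = 4.000
te_D = (4 + 4·9 + 20)/6 = 60/6 = 10; σ²_D = ((20−4)/6)² = 7.111
te_E = (7 + 4·12 + 17)/6 = 72/6 = 12; σ²_E = ((17−7)/6)² = 2.778
te_F = (10 + 4·13 + 22)/6 = 84/6 = 14; σ²_F = ((22−10)/6)² = 4.000
te_G = (5 + 4·6 + 19)/6 = 48/6 = 8; σ²_G = ((19−5)/6)² = 5.444
te_H = (4 + 4·7 + 22)/6 = 54/6 = 9; σ²_H = ((22−4)/6)² = 9.000

Forward pass:
ES_A = 0; EF_A = 15
ES_B = 0; EF_B = 14
ES_C = 0; EF_C = 12
ES_D = max(EF_A=15, EF_C=12) = 15; EF_D = 15+10 = 25
ES_E = 12; EF_E = 12+12 = 24
ES_F = 25; EF_F = 25+14 = 39
ES_G = 15; EF_G = 15+8 = 23
ES_H = max(EF_B=14, EF_E=24, EF_F=39, EF_G=23) = 39; EF_H = 39+9 = 48
Expected project duration μ = 48 days. Critical path: A → D → F → H.

Variance along critical path = 11.111 + 7.111 + 4.000 + 9.000 = 31.222; σ = 5.588 days.
D = μ + z·σ = 48 + 1.036·5.588 = 53.8 days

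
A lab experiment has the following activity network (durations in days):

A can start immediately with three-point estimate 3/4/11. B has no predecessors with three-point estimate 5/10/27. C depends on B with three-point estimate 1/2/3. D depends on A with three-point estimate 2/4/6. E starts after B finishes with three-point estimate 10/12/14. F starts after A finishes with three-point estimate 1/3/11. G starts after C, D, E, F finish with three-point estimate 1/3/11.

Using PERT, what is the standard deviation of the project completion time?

te_A = (3 + 4·4 + 11)/6 = 30/6 = 5; σ²_A = ((11−3)/6)² = 1.778
te_B = (5 + 4·10 + 27)/6 = 72/6 = 12; σ²_B = ((27−5)/6)² = 13.444
te_C = (1 + 4·2 + 3)/6 = 12/6 = 2; σ²_C = ((3−1)/6)² = 0.111
te_D = (2 + 4·4 + 6)/6 = 24/6 = 4; σ²_D = ((6−2)/6)² = 0.444
te_E = (10 + 4·12 + 14)/6 = 72/6 = 12; σ²_E = ((14−10)/6)² = 0.444
te_F = (1 + 4·3 + 11)/6 = 24/6 = 4; σ²_F = ((11−1)/6)² = 2.778
te_G = (1 + 4·3 + 11)/6 = 24/6 = 4; σ²_G = ((11−1)/6)² = 2.778

Forward pass:
ES_A = 0; EF_A = 5
ES_B = 0; EF_B = 12
ES_C = 12; EF_C = 12+2 = 14
ES_D = 5; EF_D = 5+4 = 9
ES_E = 12; EF_E = 12+12 = 24
ES_F = 5; EF_F = 5+4 = 9
ES_G = max(EF_C=14, EF_D=9, EF_E=24, EF_F=9) = 24; EF_G = 24+4 = 28
Expected project duration μ = 28 days. Critical path: B → E → G.

Variance along critical path = 13.444 + 0.444 + 2.778 = 16.667
σ = √16.667 = 4.082 days

4.08 days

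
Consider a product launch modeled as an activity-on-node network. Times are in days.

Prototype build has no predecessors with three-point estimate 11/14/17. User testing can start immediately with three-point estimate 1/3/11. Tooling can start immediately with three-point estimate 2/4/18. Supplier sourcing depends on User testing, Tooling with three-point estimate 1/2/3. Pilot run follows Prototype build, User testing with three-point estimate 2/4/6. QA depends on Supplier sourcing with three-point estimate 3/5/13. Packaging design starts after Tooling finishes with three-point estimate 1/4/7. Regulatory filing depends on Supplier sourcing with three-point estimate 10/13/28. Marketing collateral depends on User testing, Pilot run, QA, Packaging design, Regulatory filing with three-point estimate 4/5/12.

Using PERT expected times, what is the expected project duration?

29 days

te_Prototype build = (11 + 4·14 + 17)/6 = 84/6 = 14
te_User testing = (1 + 4·3 + 11)/6 = 24/6 = 4
te_Tooling = (2 + 4·4 + 18)/6 = 36/6 = 6
te_Supplier sourcing = (1 + 4·2 + 3)/6 = 12/6 = 2
te_Pilot run = (2 + 4·4 + 6)/6 = 24/6 = 4
te_QA = (3 + 4·5 + 13)/6 = 36/6 = 6
te_Packaging design = (1 + 4·4 + 7)/6 = 24/6 = 4
te_Regulatory filing = (10 + 4·13 + 28)/6 = 90/6 = 15
te_Marketing collateral = (4 + 4·5 + 12)/6 = 36/6 = 6

Forward pass:
ES_Prototype build = 0; EF_Prototype build = 14
ES_User testing = 0; EF_User testing = 4
ES_Tooling = 0; EF_Tooling = 6
ES_Supplier sourcing = max(EF_User testing=4, EF_Tooling=6) = 6; EF_Supplier sourcing = 6+2 = 8
ES_Pilot run = max(EF_Prototype build=14, EF_User testing=4) = 14; EF_Pilot run = 14+4 = 18
ES_QA = 8; EF_QA = 8+6 = 14
ES_Packaging design = 6; EF_Packaging design = 6+4 = 10
ES_Regulatory filing = 8; EF_Regulatory filing = 8+15 = 23
ES_Marketing collateral = max(EF_User testing=4, EF_Pilot run=18, EF_QA=14, EF_Packaging design=10, EF_Regulatory filing=23) = 23; EF_Marketing collateral = 23+6 = 29
Expected project duration μ = 29 days. Critical path: Tooling → Supplier sourcing → Regulatory filing → Marketing collateral.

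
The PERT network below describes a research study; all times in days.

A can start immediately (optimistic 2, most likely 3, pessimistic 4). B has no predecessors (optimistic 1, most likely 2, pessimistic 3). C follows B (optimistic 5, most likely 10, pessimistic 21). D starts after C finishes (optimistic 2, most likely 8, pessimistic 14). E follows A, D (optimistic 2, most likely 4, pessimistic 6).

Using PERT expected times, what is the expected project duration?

25 days

te_A = (2 + 4·3 + 4)/6 = 18/6 = 3
te_B = (1 + 4·2 + 3)/6 = 12/6 = 2
te_C = (5 + 4·10 + 21)/6 = 66/6 = 11
te_D = (2 + 4·8 + 14)/6 = 48/6 = 8
te_E = (2 + 4·4 + 6)/6 = 24/6 = 4

Forward pass:
ES_A = 0; EF_A = 3
ES_B = 0; EF_B = 2
ES_C = 2; EF_C = 2+11 = 13
ES_D = 13; EF_D = 13+8 = 21
ES_E = max(EF_A=3, EF_D=21) = 21; EF_E = 21+4 = 25
Expected project duration μ = 25 days. Critical path: B → C → D → E.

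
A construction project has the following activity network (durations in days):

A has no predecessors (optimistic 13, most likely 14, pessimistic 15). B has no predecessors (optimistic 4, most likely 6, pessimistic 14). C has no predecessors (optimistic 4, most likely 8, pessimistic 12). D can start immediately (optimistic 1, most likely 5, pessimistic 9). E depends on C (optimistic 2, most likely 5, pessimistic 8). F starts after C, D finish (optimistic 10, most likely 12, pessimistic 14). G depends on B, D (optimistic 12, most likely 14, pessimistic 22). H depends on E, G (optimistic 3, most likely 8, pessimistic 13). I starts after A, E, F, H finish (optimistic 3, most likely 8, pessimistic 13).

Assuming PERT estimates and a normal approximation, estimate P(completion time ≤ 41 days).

te_A = (13 + 4·14 + 15)/6 = 84/6 = 14; σ²_A = ((15−13)/6)² = 0.111
te_B = (4 + 4·6 + 14)/6 = 42/6 = 7; σ²_B = ((14−4)/6)² = 2.778
te_C = (4 + 4·8 + 12)/6 = 48/6 = 8; σ²_C = ((12−4)/6)² = 1.778
te_D = (1 + 4·5 + 9)/6 = 30/6 = 5; σ²_D = ((9−1)/6)² = 1.778
te_E = (2 + 4·5 + 8)/6 = 30/6 = 5; σ²_E = ((8−2)/6)² = 1.000
te_F = (10 + 4·12 + 14)/6 = 72/6 = 12; σ²_F = ((14−10)/6)² = 0.444
te_G = (12 + 4·14 + 22)/6 = 90/6 = 15; σ²_G = ((22−12)/6)² = 2.778
te_H = (3 + 4·8 + 13)/6 = 48/6 = 8; σ²_H = ((13−3)/6)² = 2.778
te_I = (3 + 4·8 + 13)/6 = 48/6 = 8; σ²_I = ((13−3)/6)² = 2.778

Forward pass:
ES_A = 0; EF_A = 14
ES_B = 0; EF_B = 7
ES_C = 0; EF_C = 8
ES_D = 0; EF_D = 5
ES_E = 8; EF_E = 8+5 = 13
ES_F = max(EF_C=8, EF_D=5) = 8; EF_F = 8+12 = 20
ES_G = max(EF_B=7, EF_D=5) = 7; EF_G = 7+15 = 22
ES_H = max(EF_E=13, EF_G=22) = 22; EF_H = 22+8 = 30
ES_I = max(EF_A=14, EF_E=13, EF_F=20, EF_H=30) = 30; EF_I = 30+8 = 38
Expected project duration μ = 38 days. Critical path: B → G → H → I.

Variance along critical path = 2.778 + 2.778 + 2.778 + 2.778 = 11.111; σ = √11.111 = 3.333 days.
Z = (41 − 38) / 3.333 = 0.900
P(T ≤ 41) = Φ(0.900) ≈ 0.816

0.816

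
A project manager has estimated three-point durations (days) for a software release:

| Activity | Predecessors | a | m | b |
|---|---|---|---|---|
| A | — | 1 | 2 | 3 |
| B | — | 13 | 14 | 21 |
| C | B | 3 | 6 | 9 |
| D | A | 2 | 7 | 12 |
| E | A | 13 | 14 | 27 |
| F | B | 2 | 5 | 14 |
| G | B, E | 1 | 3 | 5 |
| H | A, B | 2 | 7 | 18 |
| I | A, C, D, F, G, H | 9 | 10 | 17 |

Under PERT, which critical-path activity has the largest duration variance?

te_A = (1 + 4·2 + 3)/6 = 12/6 = 2; σ²_A = ((3−1)/6)² = 0.111
te_B = (13 + 4·14 + 21)/6 = 90/6 = 15; σ²_B = ((21−13)/6)² = 1.778
te_C = (3 + 4·6 + 9)/6 = 36/6 = 6; σ²_C = ((9−3)/6)² = 1.000
te_D = (2 + 4·7 + 12)/6 = 42/6 = 7; σ²_D = ((12−2)/6)² = 2.778
te_E = (13 + 4·14 + 27)/6 = 96/6 = 16; σ²_E = ((27−13)/6)² = 5.444
te_F = (2 + 4·5 + 14)/6 = 36/6 = 6; σ²_F = ((14−2)/6)² = 4.000
te_G = (1 + 4·3 + 5)/6 = 18/6 = 3; σ²_G = ((5−1)/6)² = 0.444
te_H = (2 + 4·7 + 18)/6 = 48/6 = 8; σ²_H = ((18−2)/6)² = 7.111
te_I = (9 + 4·10 + 17)/6 = 66/6 = 11; σ²_I = ((17−9)/6)² = 1.778

Forward pass:
ES_A = 0; EF_A = 2
ES_B = 0; EF_B = 15
ES_C = 15; EF_C = 15+6 = 21
ES_D = 2; EF_D = 2+7 = 9
ES_E = 2; EF_E = 2+16 = 18
ES_F = 15; EF_F = 15+6 = 21
ES_G = max(EF_B=15, EF_E=18) = 18; EF_G = 18+3 = 21
ES_H = max(EF_A=2, EF_B=15) = 15; EF_H = 15+8 = 23
ES_I = max(EF_A=2, EF_C=21, EF_D=9, EF_F=21, EF_G=21, EF_H=23) = 23; EF_I = 23+11 = 34
Expected project duration μ = 34 days. Critical path: B → H → I.

Variances on critical path: σ²_B=1.778, σ²_H=7.111, σ²_I=1.778.
Largest is σ²_H = 7.111.

H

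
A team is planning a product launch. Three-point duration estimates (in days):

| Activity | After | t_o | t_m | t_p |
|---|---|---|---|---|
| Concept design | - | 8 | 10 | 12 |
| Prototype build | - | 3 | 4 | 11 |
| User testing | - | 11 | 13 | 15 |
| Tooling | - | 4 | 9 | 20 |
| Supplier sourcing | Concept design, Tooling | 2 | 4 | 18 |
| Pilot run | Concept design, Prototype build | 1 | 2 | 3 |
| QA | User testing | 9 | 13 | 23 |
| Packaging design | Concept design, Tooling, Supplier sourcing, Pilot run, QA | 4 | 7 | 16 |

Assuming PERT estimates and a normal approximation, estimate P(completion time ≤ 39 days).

0.898

te_Concept design = (8 + 4·10 + 12)/6 = 60/6 = 10; σ²_Concept design = ((12−8)/6)² = 0.444
te_Prototype build = (3 + 4·4 + 11)/6 = 30/6 = 5; σ²_Prototype build = ((11−3)/6)² = 1.778
te_User testing = (11 + 4·13 + 15)/6 = 78/6 = 13; σ²_User testing = ((15−11)/6)² = 0.444
te_Tooling = (4 + 4·9 + 20)/6 = 60/6 = 10; σ²_Tooling = ((20−4)/6)² = 7.111
te_Supplier sourcing = (2 + 4·4 + 18)/6 = 36/6 = 6; σ²_Supplier sourcing = ((18−2)/6)² = 7.111
te_Pilot run = (1 + 4·2 + 3)/6 = 12/6 = 2; σ²_Pilot run = ((3−1)/6)² = 0.111
te_QA = (9 + 4·13 + 23)/6 = 84/6 = 14; σ²_QA = ((23−9)/6)² = 5.444
te_Packaging design = (4 + 4·7 + 16)/6 = 48/6 = 8; σ²_Packaging design = ((16−4)/6)² = 4.000

Forward pass:
ES_Concept design = 0; EF_Concept design = 10
ES_Prototype build = 0; EF_Prototype build = 5
ES_User testing = 0; EF_User testing = 13
ES_Tooling = 0; EF_Tooling = 10
ES_Supplier sourcing = max(EF_Concept design=10, EF_Tooling=10) = 10; EF_Supplier sourcing = 10+6 = 16
ES_Pilot run = max(EF_Concept design=10, EF_Prototype build=5) = 10; EF_Pilot run = 10+2 = 12
ES_QA = 13; EF_QA = 13+14 = 27
ES_Packaging design = max(EF_Concept design=10, EF_Tooling=10, EF_Supplier sourcing=16, EF_Pilot run=12, EF_QA=27) = 27; EF_Packaging design = 27+8 = 35
Expected project duration μ = 35 days. Critical path: User testing → QA → Packaging design.

Variance along critical path = 0.444 + 5.444 + 4.000 = 9.889; σ = √9.889 = 3.145 days.
Z = (39 − 35) / 3.145 = 1.272
P(T ≤ 39) = Φ(1.272) ≈ 0.898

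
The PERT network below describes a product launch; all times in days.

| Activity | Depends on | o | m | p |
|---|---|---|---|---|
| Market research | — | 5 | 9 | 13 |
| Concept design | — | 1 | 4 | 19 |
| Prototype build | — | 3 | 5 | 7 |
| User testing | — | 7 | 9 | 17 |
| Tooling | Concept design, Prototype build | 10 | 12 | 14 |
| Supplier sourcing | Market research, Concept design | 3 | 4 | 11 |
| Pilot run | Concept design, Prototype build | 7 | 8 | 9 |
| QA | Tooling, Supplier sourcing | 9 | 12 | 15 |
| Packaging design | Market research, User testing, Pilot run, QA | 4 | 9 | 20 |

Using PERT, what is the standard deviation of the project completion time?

te_Market research = (5 + 4·9 + 13)/6 = 54/6 = 9; σ²_Market research = ((13−5)/6)² = 1.778
te_Concept design = (1 + 4·4 + 19)/6 = 36/6 = 6; σ²_Concept design = ((19−1)/6)² = 9.000
te_Prototype build = (3 + 4·5 + 7)/6 = 30/6 = 5; σ²_Prototype build = ((7−3)/6)² = 0.444
te_User testing = (7 + 4·9 + 17)/6 = 60/6 = 10; σ²_User testing = ((17−7)/6)² = 2.778
te_Tooling = (10 + 4·12 + 14)/6 = 72/6 = 12; σ²_Tooling = ((14−10)/6)² = 0.444
te_Supplier sourcing = (3 + 4·4 + 11)/6 = 30/6 = 5; σ²_Supplier sourcing = ((11−3)/6)² = 1.778
te_Pilot run = (7 + 4·8 + 9)/6 = 48/6 = 8; σ²_Pilot run = ((9−7)/6)² = 0.111
te_QA = (9 + 4·12 + 15)/6 = 72/6 = 12; σ²_QA = ((15−9)/6)² = 1.000
te_Packaging design = (4 + 4·9 + 20)/6 = 60/6 = 10; σ²_Packaging design = ((20−4)/6)² = 7.111

Forward pass:
ES_Market research = 0; EF_Market research = 9
ES_Concept design = 0; EF_Concept design = 6
ES_Prototype build = 0; EF_Prototype build = 5
ES_User testing = 0; EF_User testing = 10
ES_Tooling = max(EF_Concept design=6, EF_Prototype build=5) = 6; EF_Tooling = 6+12 = 18
ES_Supplier sourcing = max(EF_Market research=9, EF_Concept design=6) = 9; EF_Supplier sourcing = 9+5 = 14
ES_Pilot run = max(EF_Concept design=6, EF_Prototype build=5) = 6; EF_Pilot run = 6+8 = 14
ES_QA = max(EF_Tooling=18, EF_Supplier sourcing=14) = 18; EF_QA = 18+12 = 30
ES_Packaging design = max(EF_Market research=9, EF_User testing=10, EF_Pilot run=14, EF_QA=30) = 30; EF_Packaging design = 30+10 = 40
Expected project duration μ = 40 days. Critical path: Concept design → Tooling → QA → Packaging design.

Variance along critical path = 9.000 + 0.444 + 1.000 + 7.111 = 17.556
σ = √17.556 = 4.190 days

4.19 days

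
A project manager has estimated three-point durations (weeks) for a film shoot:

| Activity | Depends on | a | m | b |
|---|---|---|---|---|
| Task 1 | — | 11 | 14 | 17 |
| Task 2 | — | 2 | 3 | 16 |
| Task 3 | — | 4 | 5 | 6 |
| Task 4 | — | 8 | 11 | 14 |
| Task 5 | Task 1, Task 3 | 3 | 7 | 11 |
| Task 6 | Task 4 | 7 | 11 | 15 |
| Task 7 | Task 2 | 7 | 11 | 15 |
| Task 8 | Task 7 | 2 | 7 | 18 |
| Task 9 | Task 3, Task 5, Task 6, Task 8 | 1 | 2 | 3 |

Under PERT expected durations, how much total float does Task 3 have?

12 weeks

te_Task 1 = (11 + 4·14 + 17)/6 = 84/6 = 14
te_Task 2 = (2 + 4·3 + 16)/6 = 30/6 = 5
te_Task 3 = (4 + 4·5 + 6)/6 = 30/6 = 5
te_Task 4 = (8 + 4·11 + 14)/6 = 66/6 = 11
te_Task 5 = (3 + 4·7 + 11)/6 = 42/6 = 7
te_Task 6 = (7 + 4·11 + 15)/6 = 66/6 = 11
te_Task 7 = (7 + 4·11 + 15)/6 = 66/6 = 11
te_Task 8 = (2 + 4·7 + 18)/6 = 48/6 = 8
te_Task 9 = (1 + 4·2 + 3)/6 = 12/6 = 2

Forward pass:
ES_Task 1 = 0; EF_Task 1 = 14
ES_Task 2 = 0; EF_Task 2 = 5
ES_Task 3 = 0; EF_Task 3 = 5
ES_Task 4 = 0; EF_Task 4 = 11
ES_Task 5 = max(EF_Task 1=14, EF_Task 3=5) = 14; EF_Task 5 = 14+7 = 21
ES_Task 6 = 11; EF_Task 6 = 11+11 = 22
ES_Task 7 = 5; EF_Task 7 = 5+11 = 16
ES_Task 8 = 16; EF_Task 8 = 16+8 = 24
ES_Task 9 = max(EF_Task 3=5, EF_Task 5=21, EF_Task 6=22, EF_Task 8=24) = 24; EF_Task 9 = 24+2 = 26
Expected project duration μ = 26 weeks. Critical path: Task 2 → Task 7 → Task 8 → Task 9.

Backward pass:
LF_Task 9 = 26; LS_Task 9 = 26−2 = 24
LF_Task 8 = LS_Task 9 = 24; LS_Task 8 = 24−8 = 16
LF_Task 7 = LS_Task 8 = 16; LS_Task 7 = 16−11 = 5
LF_Task 6 = LS_Task 9 = 24; LS_Task 6 = 24−11 = 13
LF_Task 5 = LS_Task 9 = 24; LS_Task 5 = 24−7 = 17
LF_Task 4 = LS_Task 6 = 13; LS_Task 4 = 13−11 = 2
LF_Task 3 = min(LS_Task 5=17, LS_Task 9=24) = 17; LS_Task 3 = 17−5 = 12
LF_Task 2 = LS_Task 7 = 5; LS_Task 2 = 5−5 = 0
LF_Task 1 = LS_Task 5 = 17; LS_Task 1 = 17−14 = 3
Slack_Task 3 = LS_Task 3 − ES_Task 3 = 12 − 0 = 12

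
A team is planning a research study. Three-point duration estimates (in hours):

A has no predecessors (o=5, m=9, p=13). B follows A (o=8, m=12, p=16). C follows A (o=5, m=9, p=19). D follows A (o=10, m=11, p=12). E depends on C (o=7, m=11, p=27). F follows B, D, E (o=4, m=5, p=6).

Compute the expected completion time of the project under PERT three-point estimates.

te_A = (5 + 4·9 + 13)/6 = 54/6 = 9
te_B = (8 + 4·12 + 16)/6 = 72/6 = 12
te_C = (5 + 4·9 + 19)/6 = 60/6 = 10
te_D = (10 + 4·11 + 12)/6 = 66/6 = 11
te_E = (7 + 4·11 + 27)/6 = 78/6 = 13
te_F = (4 + 4·5 + 6)/6 = 30/6 = 5

Forward pass:
ES_A = 0; EF_A = 9
ES_B = 9; EF_B = 9+12 = 21
ES_C = 9; EF_C = 9+10 = 19
ES_D = 9; EF_D = 9+11 = 20
ES_E = 19; EF_E = 19+13 = 32
ES_F = max(EF_B=21, EF_D=20, EF_E=32) = 32; EF_F = 32+5 = 37
Expected project duration μ = 37 hours. Critical path: A → C → E → F.

37 hours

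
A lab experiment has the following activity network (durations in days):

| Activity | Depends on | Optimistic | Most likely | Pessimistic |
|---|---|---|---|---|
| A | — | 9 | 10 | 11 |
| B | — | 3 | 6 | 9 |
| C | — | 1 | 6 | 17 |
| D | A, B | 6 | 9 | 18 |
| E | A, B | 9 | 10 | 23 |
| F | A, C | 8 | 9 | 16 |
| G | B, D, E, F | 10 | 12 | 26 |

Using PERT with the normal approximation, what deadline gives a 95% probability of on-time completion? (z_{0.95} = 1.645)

te_A = (9 + 4·10 + 11)/6 = 60/6 = 10; σ²_A = ((11−9)/6)² = 0.111
te_B = (3 + 4·6 + 9)/6 = 36/6 = 6; σ²_B = ((9−3)/6)² = 1.000
te_C = (1 + 4·6 + 17)/6 = 42/6 = 7; σ²_C = ((17−1)/6)² = 7.111
te_D = (6 + 4·9 + 18)/6 = 60/6 = 10; σ²_D = ((18−6)/6)² = 4.000
te_E = (9 + 4·10 + 23)/6 = 72/6 = 12; σ²_E = ((23−9)/6)² = 5.444
te_F = (8 + 4·9 + 16)/6 = 60/6 = 10; σ²_F = ((16−8)/6)² = 1.778
te_G = (10 + 4·12 + 26)/6 = 84/6 = 14; σ²_G = ((26−10)/6)² = 7.111

Forward pass:
ES_A = 0; EF_A = 10
ES_B = 0; EF_B = 6
ES_C = 0; EF_C = 7
ES_D = max(EF_A=10, EF_B=6) = 10; EF_D = 10+10 = 20
ES_E = max(EF_A=10, EF_B=6) = 10; EF_E = 10+12 = 22
ES_F = max(EF_A=10, EF_C=7) = 10; EF_F = 10+10 = 20
ES_G = max(EF_B=6, EF_D=20, EF_E=22, EF_F=20) = 22; EF_G = 22+14 = 36
Expected project duration μ = 36 days. Critical path: A → E → G.

Variance along critical path = 0.111 + 5.444 + 7.111 = 12.667; σ = 3.559 days.
D = μ + z·σ = 36 + 1.645·3.559 = 41.9 days

41.9 days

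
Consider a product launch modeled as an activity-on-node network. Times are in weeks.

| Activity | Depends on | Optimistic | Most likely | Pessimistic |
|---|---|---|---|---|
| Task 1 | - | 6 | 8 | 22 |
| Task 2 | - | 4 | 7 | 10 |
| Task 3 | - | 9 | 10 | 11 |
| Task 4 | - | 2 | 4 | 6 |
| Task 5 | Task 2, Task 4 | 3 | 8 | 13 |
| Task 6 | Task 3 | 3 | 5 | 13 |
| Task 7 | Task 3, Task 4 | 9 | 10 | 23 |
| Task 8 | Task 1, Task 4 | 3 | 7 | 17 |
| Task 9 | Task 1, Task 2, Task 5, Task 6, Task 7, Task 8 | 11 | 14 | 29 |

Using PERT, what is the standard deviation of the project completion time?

te_Task 1 = (6 + 4·8 + 22)/6 = 60/6 = 10; σ²_Task 1 = ((22−6)/6)² = 7.111
te_Task 2 = (4 + 4·7 + 10)/6 = 42/6 = 7; σ²_Task 2 = ((10−4)/6)² = 1.000
te_Task 3 = (9 + 4·10 + 11)/6 = 60/6 = 10; σ²_Task 3 = ((11−9)/6)² = 0.111
te_Task 4 = (2 + 4·4 + 6)/6 = 24/6 = 4; σ²_Task 4 = ((6−2)/6)² = 0.444
te_Task 5 = (3 + 4·8 + 13)/6 = 48/6 = 8; σ²_Task 5 = ((13−3)/6)² = 2.778
te_Task 6 = (3 + 4·5 + 13)/6 = 36/6 = 6; σ²_Task 6 = ((13−3)/6)² = 2.778
te_Task 7 = (9 + 4·10 + 23)/6 = 72/6 = 12; σ²_Task 7 = ((23−9)/6)² = 5.444
te_Task 8 = (3 + 4·7 + 17)/6 = 48/6 = 8; σ²_Task 8 = ((17−3)/6)² = 5.444
te_Task 9 = (11 + 4·14 + 29)/6 = 96/6 = 16; σ²_Task 9 = ((29−11)/6)² = 9.000

Forward pass:
ES_Task 1 = 0; EF_Task 1 = 10
ES_Task 2 = 0; EF_Task 2 = 7
ES_Task 3 = 0; EF_Task 3 = 10
ES_Task 4 = 0; EF_Task 4 = 4
ES_Task 5 = max(EF_Task 2=7, EF_Task 4=4) = 7; EF_Task 5 = 7+8 = 15
ES_Task 6 = 10; EF_Task 6 = 10+6 = 16
ES_Task 7 = max(EF_Task 3=10, EF_Task 4=4) = 10; EF_Task 7 = 10+12 = 22
ES_Task 8 = max(EF_Task 1=10, EF_Task 4=4) = 10; EF_Task 8 = 10+8 = 18
ES_Task 9 = max(EF_Task 1=10, EF_Task 2=7, EF_Task 5=15, EF_Task 6=16, EF_Task 7=22, EF_Task 8=18) = 22; EF_Task 9 = 22+16 = 38
Expected project duration μ = 38 weeks. Critical path: Task 3 → Task 7 → Task 9.

Variance along critical path = 0.111 + 5.444 + 9.000 = 14.556
σ = √14.556 = 3.815 weeks

3.82 weeks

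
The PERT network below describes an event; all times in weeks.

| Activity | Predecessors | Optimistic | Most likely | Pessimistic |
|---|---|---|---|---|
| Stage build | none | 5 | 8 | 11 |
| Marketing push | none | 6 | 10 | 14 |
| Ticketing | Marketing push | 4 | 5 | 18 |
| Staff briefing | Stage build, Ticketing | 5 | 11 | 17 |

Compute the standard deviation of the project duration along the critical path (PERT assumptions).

3.35 weeks

te_Stage build = (5 + 4·8 + 11)/6 = 48/6 = 8; σ²_Stage build = ((11−5)/6)² = 1.000
te_Marketing push = (6 + 4·10 + 14)/6 = 60/6 = 10; σ²_Marketing push = ((14−6)/6)² = 1.778
te_Ticketing = (4 + 4·5 + 18)/6 = 42/6 = 7; σ²_Ticketing = ((18−4)/6)² = 5.444
te_Staff briefing = (5 + 4·11 + 17)/6 = 66/6 = 11; σ²_Staff briefing = ((17−5)/6)² = 4.000

Forward pass:
ES_Stage build = 0; EF_Stage build = 8
ES_Marketing push = 0; EF_Marketing push = 10
ES_Ticketing = 10; EF_Ticketing = 10+7 = 17
ES_Staff briefing = max(EF_Stage build=8, EF_Ticketing=17) = 17; EF_Staff briefing = 17+11 = 28
Expected project duration μ = 28 weeks. Critical path: Marketing push → Ticketing → Staff briefing.

Variance along critical path = 1.778 + 5.444 + 4.000 = 11.222
σ = √11.222 = 3.350 weeks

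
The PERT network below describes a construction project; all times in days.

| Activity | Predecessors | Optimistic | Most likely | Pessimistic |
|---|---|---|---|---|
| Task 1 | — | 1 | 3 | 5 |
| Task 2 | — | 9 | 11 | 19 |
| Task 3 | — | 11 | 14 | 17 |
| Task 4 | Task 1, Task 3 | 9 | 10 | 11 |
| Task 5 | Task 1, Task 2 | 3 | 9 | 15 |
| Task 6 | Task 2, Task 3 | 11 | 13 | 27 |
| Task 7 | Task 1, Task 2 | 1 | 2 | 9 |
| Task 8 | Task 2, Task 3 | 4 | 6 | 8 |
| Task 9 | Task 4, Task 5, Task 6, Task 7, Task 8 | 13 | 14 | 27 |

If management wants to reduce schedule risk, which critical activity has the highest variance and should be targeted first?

Task 6

te_Task 1 = (1 + 4·3 + 5)/6 = 18/6 = 3; σ²_Task 1 = ((5−1)/6)² = 0.444
te_Task 2 = (9 + 4·11 + 19)/6 = 72/6 = 12; σ²_Task 2 = ((19−9)/6)² = 2.778
te_Task 3 = (11 + 4·14 + 17)/6 = 84/6 = 14; σ²_Task 3 = ((17−11)/6)² = 1.000
te_Task 4 = (9 + 4·10 + 11)/6 = 60/6 = 10; σ²_Task 4 = ((11−9)/6)² = 0.111
te_Task 5 = (3 + 4·9 + 15)/6 = 54/6 = 9; σ²_Task 5 = ((15−3)/6)² = 4.000
te_Task 6 = (11 + 4·13 + 27)/6 = 90/6 = 15; σ²_Task 6 = ((27−11)/6)² = 7.111
te_Task 7 = (1 + 4·2 + 9)/6 = 18/6 = 3; σ²_Task 7 = ((9−1)/6)² = 1.778
te_Task 8 = (4 + 4·6 + 8)/6 = 36/6 = 6; σ²_Task 8 = ((8−4)/6)² = 0.444
te_Task 9 = (13 + 4·14 + 27)/6 = 96/6 = 16; σ²_Task 9 = ((27−13)/6)² = 5.444

Forward pass:
ES_Task 1 = 0; EF_Task 1 = 3
ES_Task 2 = 0; EF_Task 2 = 12
ES_Task 3 = 0; EF_Task 3 = 14
ES_Task 4 = max(EF_Task 1=3, EF_Task 3=14) = 14; EF_Task 4 = 14+10 = 24
ES_Task 5 = max(EF_Task 1=3, EF_Task 2=12) = 12; EF_Task 5 = 12+9 = 21
ES_Task 6 = max(EF_Task 2=12, EF_Task 3=14) = 14; EF_Task 6 = 14+15 = 29
ES_Task 7 = max(EF_Task 1=3, EF_Task 2=12) = 12; EF_Task 7 = 12+3 = 15
ES_Task 8 = max(EF_Task 2=12, EF_Task 3=14) = 14; EF_Task 8 = 14+6 = 20
ES_Task 9 = max(EF_Task 4=24, EF_Task 5=21, EF_Task 6=29, EF_Task 7=15, EF_Task 8=20) = 29; EF_Task 9 = 29+16 = 45
Expected project duration μ = 45 days. Critical path: Task 3 → Task 6 → Task 9.

Variances on critical path: σ²_Task 3=1.000, σ²_Task 6=7.111, σ²_Task 9=5.444.
Largest is σ²_Task 6 = 7.111.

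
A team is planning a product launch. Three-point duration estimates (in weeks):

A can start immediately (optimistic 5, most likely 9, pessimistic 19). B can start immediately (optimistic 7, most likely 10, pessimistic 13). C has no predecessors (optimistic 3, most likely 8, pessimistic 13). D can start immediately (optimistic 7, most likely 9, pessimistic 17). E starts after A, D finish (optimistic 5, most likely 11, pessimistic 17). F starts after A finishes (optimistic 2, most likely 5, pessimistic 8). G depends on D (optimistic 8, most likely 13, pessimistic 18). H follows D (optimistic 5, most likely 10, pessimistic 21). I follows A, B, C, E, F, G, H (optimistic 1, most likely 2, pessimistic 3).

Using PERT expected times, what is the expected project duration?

25 weeks

te_A = (5 + 4·9 + 19)/6 = 60/6 = 10
te_B = (7 + 4·10 + 13)/6 = 60/6 = 10
te_C = (3 + 4·8 + 13)/6 = 48/6 = 8
te_D = (7 + 4·9 + 17)/6 = 60/6 = 10
te_E = (5 + 4·11 + 17)/6 = 66/6 = 11
te_F = (2 + 4·5 + 8)/6 = 30/6 = 5
te_G = (8 + 4·13 + 18)/6 = 78/6 = 13
te_H = (5 + 4·10 + 21)/6 = 66/6 = 11
te_I = (1 + 4·2 + 3)/6 = 12/6 = 2

Forward pass:
ES_A = 0; EF_A = 10
ES_B = 0; EF_B = 10
ES_C = 0; EF_C = 8
ES_D = 0; EF_D = 10
ES_E = max(EF_A=10, EF_D=10) = 10; EF_E = 10+11 = 21
ES_F = 10; EF_F = 10+5 = 15
ES_G = 10; EF_G = 10+13 = 23
ES_H = 10; EF_H = 10+11 = 21
ES_I = max(EF_A=10, EF_B=10, EF_C=8, EF_E=21, EF_F=15, EF_G=23, EF_H=21) = 23; EF_I = 23+2 = 25
Expected project duration μ = 25 weeks. Critical path: D → G → I.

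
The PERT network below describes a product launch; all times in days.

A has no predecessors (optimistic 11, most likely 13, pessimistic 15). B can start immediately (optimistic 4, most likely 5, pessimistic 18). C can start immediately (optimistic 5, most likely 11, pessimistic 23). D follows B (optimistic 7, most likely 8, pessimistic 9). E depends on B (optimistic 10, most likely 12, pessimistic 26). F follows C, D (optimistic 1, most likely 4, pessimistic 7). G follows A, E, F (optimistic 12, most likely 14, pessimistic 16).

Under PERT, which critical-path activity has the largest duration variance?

E

te_A = (11 + 4·13 + 15)/6 = 78/6 = 13; σ²_A = ((15−11)/6)² = 0.444
te_B = (4 + 4·5 + 18)/6 = 42/6 = 7; σ²_B = ((18−4)/6)² = 5.444
te_C = (5 + 4·11 + 23)/6 = 72/6 = 12; σ²_C = ((23−5)/6)² = 9.000
te_D = (7 + 4·8 + 9)/6 = 48/6 = 8; σ²_D = ((9−7)/6)² = 0.111
te_E = (10 + 4·12 + 26)/6 = 84/6 = 14; σ²_E = ((26−10)/6)² = 7.111
te_F = (1 + 4·4 + 7)/6 = 24/6 = 4; σ²_F = ((7−1)/6)² = 1.000
te_G = (12 + 4·14 + 16)/6 = 84/6 = 14; σ²_G = ((16−12)/6)² = 0.444

Forward pass:
ES_A = 0; EF_A = 13
ES_B = 0; EF_B = 7
ES_C = 0; EF_C = 12
ES_D = 7; EF_D = 7+8 = 15
ES_E = 7; EF_E = 7+14 = 21
ES_F = max(EF_C=12, EF_D=15) = 15; EF_F = 15+4 = 19
ES_G = max(EF_A=13, EF_E=21, EF_F=19) = 21; EF_G = 21+14 = 35
Expected project duration μ = 35 days. Critical path: B → E → G.

Variances on critical path: σ²_B=5.444, σ²_E=7.111, σ²_G=0.444.
Largest is σ²_E = 7.111.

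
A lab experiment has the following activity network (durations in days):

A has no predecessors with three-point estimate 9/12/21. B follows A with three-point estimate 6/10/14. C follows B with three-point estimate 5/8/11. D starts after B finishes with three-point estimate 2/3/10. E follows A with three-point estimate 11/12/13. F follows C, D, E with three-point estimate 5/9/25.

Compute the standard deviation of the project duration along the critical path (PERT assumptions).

te_A = (9 + 4·12 + 21)/6 = 78/6 = 13; σ²_A = ((21−9)/6)² = 4.000
te_B = (6 + 4·10 + 14)/6 = 60/6 = 10; σ²_B = ((14−6)/6)² = 1.778
te_C = (5 + 4·8 + 11)/6 = 48/6 = 8; σ²_C = ((11−5)/6)² = 1.000
te_D = (2 + 4·3 + 10)/6 = 24/6 = 4; σ²_D = ((10−2)/6)² = 1.778
te_E = (11 + 4·12 + 13)/6 = 72/6 = 12; σ²_E = ((13−11)/6)² = 0.111
te_F = (5 + 4·9 + 25)/6 = 66/6 = 11; σ²_F = ((25−5)/6)² = 11.111

Forward pass:
ES_A = 0; EF_A = 13
ES_B = 13; EF_B = 13+10 = 23
ES_C = 23; EF_C = 23+8 = 31
ES_D = 23; EF_D = 23+4 = 27
ES_E = 13; EF_E = 13+12 = 25
ES_F = max(EF_C=31, EF_D=27, EF_E=25) = 31; EF_F = 31+11 = 42
Expected project duration μ = 42 days. Critical path: A → B → C → F.

Variance along critical path = 4.000 + 1.778 + 1.000 + 11.111 = 17.889
σ = √17.889 = 4.230 days

4.23 days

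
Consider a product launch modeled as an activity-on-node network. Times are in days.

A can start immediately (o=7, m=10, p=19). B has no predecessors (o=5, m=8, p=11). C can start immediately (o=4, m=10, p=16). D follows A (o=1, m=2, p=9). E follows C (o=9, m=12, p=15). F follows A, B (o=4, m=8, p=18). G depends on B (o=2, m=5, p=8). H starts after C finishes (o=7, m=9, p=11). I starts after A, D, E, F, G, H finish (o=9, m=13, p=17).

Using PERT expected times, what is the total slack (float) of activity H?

3 days

te_A = (7 + 4·10 + 19)/6 = 66/6 = 11
te_B = (5 + 4·8 + 11)/6 = 48/6 = 8
te_C = (4 + 4·10 + 16)/6 = 60/6 = 10
te_D = (1 + 4·2 + 9)/6 = 18/6 = 3
te_E = (9 + 4·12 + 15)/6 = 72/6 = 12
te_F = (4 + 4·8 + 18)/6 = 54/6 = 9
te_G = (2 + 4·5 + 8)/6 = 30/6 = 5
te_H = (7 + 4·9 + 11)/6 = 54/6 = 9
te_I = (9 + 4·13 + 17)/6 = 78/6 = 13

Forward pass:
ES_A = 0; EF_A = 11
ES_B = 0; EF_B = 8
ES_C = 0; EF_C = 10
ES_D = 11; EF_D = 11+3 = 14
ES_E = 10; EF_E = 10+12 = 22
ES_F = max(EF_A=11, EF_B=8) = 11; EF_F = 11+9 = 20
ES_G = 8; EF_G = 8+5 = 13
ES_H = 10; EF_H = 10+9 = 19
ES_I = max(EF_A=11, EF_D=14, EF_E=22, EF_F=20, EF_G=13, EF_H=19) = 22; EF_I = 22+13 = 35
Expected project duration μ = 35 days. Critical path: C → E → I.

Backward pass:
LF_I = 35; LS_I = 35−13 = 22
LF_H = LS_I = 22; LS_H = 22−9 = 13
LF_G = LS_I = 22; LS_G = 22−5 = 17
LF_F = LS_I = 22; LS_F = 22−9 = 13
LF_E = LS_I = 22; LS_E = 22−12 = 10
LF_D = LS_I = 22; LS_D = 22−3 = 19
LF_C = min(LS_E=10, LS_H=13) = 10; LS_C = 10−10 = 0
LF_B = min(LS_F=13, LS_G=17) = 13; LS_B = 13−8 = 5
LF_A = min(LS_D=19, LS_F=13, LS_I=22) = 13; LS_A = 13−11 = 2
Slack_H = LS_H − ES_H = 13 − 10 = 3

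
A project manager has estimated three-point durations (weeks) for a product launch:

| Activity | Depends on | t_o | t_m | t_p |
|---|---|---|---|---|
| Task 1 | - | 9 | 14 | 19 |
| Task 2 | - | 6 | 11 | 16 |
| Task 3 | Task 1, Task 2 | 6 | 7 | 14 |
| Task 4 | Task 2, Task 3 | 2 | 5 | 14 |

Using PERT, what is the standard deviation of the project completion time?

2.92 weeks

te_Task 1 = (9 + 4·14 + 19)/6 = 84/6 = 14; σ²_Task 1 = ((19−9)/6)² = 2.778
te_Task 2 = (6 + 4·11 + 16)/6 = 66/6 = 11; σ²_Task 2 = ((16−6)/6)² = 2.778
te_Task 3 = (6 + 4·7 + 14)/6 = 48/6 = 8; σ²_Task 3 = ((14−6)/6)² = 1.778
te_Task 4 = (2 + 4·5 + 14)/6 = 36/6 = 6; σ²_Task 4 = ((14−2)/6)² = 4.000

Forward pass:
ES_Task 1 = 0; EF_Task 1 = 14
ES_Task 2 = 0; EF_Task 2 = 11
ES_Task 3 = max(EF_Task 1=14, EF_Task 2=11) = 14; EF_Task 3 = 14+8 = 22
ES_Task 4 = max(EF_Task 2=11, EF_Task 3=22) = 22; EF_Task 4 = 22+6 = 28
Expected project duration μ = 28 weeks. Critical path: Task 1 → Task 3 → Task 4.

Variance along critical path = 2.778 + 1.778 + 4.000 = 8.556
σ = √8.556 = 2.925 weeks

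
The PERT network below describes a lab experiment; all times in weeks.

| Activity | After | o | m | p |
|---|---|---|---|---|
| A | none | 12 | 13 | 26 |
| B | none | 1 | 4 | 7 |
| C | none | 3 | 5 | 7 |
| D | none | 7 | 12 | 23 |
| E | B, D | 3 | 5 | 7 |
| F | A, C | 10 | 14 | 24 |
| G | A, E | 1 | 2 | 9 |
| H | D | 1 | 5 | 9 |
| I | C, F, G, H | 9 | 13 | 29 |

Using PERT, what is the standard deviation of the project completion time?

4.69 weeks

te_A = (12 + 4·13 + 26)/6 = 90/6 = 15; σ²_A = ((26−12)/6)² = 5.444
te_B = (1 + 4·4 + 7)/6 = 24/6 = 4; σ²_B = ((7−1)/6)² = 1.000
te_C = (3 + 4·5 + 7)/6 = 30/6 = 5; σ²_C = ((7−3)/6)² = 0.444
te_D = (7 + 4·12 + 23)/6 = 78/6 = 13; σ²_D = ((23−7)/6)² = 7.111
te_E = (3 + 4·5 + 7)/6 = 30/6 = 5; σ²_E = ((7−3)/6)² = 0.444
te_F = (10 + 4·14 + 24)/6 = 90/6 = 15; σ²_F = ((24−10)/6)² = 5.444
te_G = (1 + 4·2 + 9)/6 = 18/6 = 3; σ²_G = ((9−1)/6)² = 1.778
te_H = (1 + 4·5 + 9)/6 = 30/6 = 5; σ²_H = ((9−1)/6)² = 1.778
te_I = (9 + 4·13 + 29)/6 = 90/6 = 15; σ²_I = ((29−9)/6)² = 11.111

Forward pass:
ES_A = 0; EF_A = 15
ES_B = 0; EF_B = 4
ES_C = 0; EF_C = 5
ES_D = 0; EF_D = 13
ES_E = max(EF_B=4, EF_D=13) = 13; EF_E = 13+5 = 18
ES_F = max(EF_A=15, EF_C=5) = 15; EF_F = 15+15 = 30
ES_G = max(EF_A=15, EF_E=18) = 18; EF_G = 18+3 = 21
ES_H = 13; EF_H = 13+5 = 18
ES_I = max(EF_C=5, EF_F=30, EF_G=21, EF_H=18) = 30; EF_I = 30+15 = 45
Expected project duration μ = 45 weeks. Critical path: A → F → I.

Variance along critical path = 5.444 + 5.444 + 11.111 = 22.000
σ = √22.000 = 4.690 weeks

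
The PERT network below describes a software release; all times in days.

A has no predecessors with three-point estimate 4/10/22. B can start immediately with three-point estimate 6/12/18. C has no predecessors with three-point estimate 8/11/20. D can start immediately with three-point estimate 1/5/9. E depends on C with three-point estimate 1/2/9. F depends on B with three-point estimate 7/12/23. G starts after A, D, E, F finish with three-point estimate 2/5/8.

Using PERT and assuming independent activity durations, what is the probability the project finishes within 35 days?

te_A = (4 + 4·10 + 22)/6 = 66/6 = 11; σ²_A = ((22−4)/6)² = 9.000
te_B = (6 + 4·12 + 18)/6 = 72/6 = 12; σ²_B = ((18−6)/6)² = 4.000
te_C = (8 + 4·11 + 20)/6 = 72/6 = 12; σ²_C = ((20−8)/6)² = 4.000
te_D = (1 + 4·5 + 9)/6 = 30/6 = 5; σ²_D = ((9−1)/6)² = 1.778
te_E = (1 + 4·2 + 9)/6 = 18/6 = 3; σ²_E = ((9−1)/6)² = 1.778
te_F = (7 + 4·12 + 23)/6 = 78/6 = 13; σ²_F = ((23−7)/6)² = 7.111
te_G = (2 + 4·5 + 8)/6 = 30/6 = 5; σ²_G = ((8−2)/6)² = 1.000

Forward pass:
ES_A = 0; EF_A = 11
ES_B = 0; EF_B = 12
ES_C = 0; EF_C = 12
ES_D = 0; EF_D = 5
ES_E = 12; EF_E = 12+3 = 15
ES_F = 12; EF_F = 12+13 = 25
ES_G = max(EF_A=11, EF_D=5, EF_E=15, EF_F=25) = 25; EF_G = 25+5 = 30
Expected project duration μ = 30 days. Critical path: B → F → G.

Variance along critical path = 4.000 + 7.111 + 1.000 = 12.111; σ = √12.111 = 3.480 days.
Z = (35 − 30) / 3.480 = 1.437
P(T ≤ 35) = Φ(1.437) ≈ 0.925

0.925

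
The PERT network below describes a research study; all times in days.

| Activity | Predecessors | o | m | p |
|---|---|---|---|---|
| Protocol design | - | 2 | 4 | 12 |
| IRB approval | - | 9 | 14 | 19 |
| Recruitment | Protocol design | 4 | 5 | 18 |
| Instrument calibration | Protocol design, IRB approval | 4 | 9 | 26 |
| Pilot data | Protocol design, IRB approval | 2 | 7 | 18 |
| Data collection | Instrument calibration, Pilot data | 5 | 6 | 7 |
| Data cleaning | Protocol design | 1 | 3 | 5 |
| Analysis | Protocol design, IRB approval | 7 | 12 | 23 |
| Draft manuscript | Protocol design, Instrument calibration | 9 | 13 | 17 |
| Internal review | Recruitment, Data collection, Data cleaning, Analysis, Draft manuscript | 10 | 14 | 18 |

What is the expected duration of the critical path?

te_Protocol design = (2 + 4·4 + 12)/6 = 30/6 = 5
te_IRB approval = (9 + 4·14 + 19)/6 = 84/6 = 14
te_Recruitment = (4 + 4·5 + 18)/6 = 42/6 = 7
te_Instrument calibration = (4 + 4·9 + 26)/6 = 66/6 = 11
te_Pilot data = (2 + 4·7 + 18)/6 = 48/6 = 8
te_Data collection = (5 + 4·6 + 7)/6 = 36/6 = 6
te_Data cleaning = (1 + 4·3 + 5)/6 = 18/6 = 3
te_Analysis = (7 + 4·12 + 23)/6 = 78/6 = 13
te_Draft manuscript = (9 + 4·13 + 17)/6 = 78/6 = 13
te_Internal review = (10 + 4·14 + 18)/6 = 84/6 = 14

Forward pass:
ES_Protocol design = 0; EF_Protocol design = 5
ES_IRB approval = 0; EF_IRB approval = 14
ES_Recruitment = 5; EF_Recruitment = 5+7 = 12
ES_Instrument calibration = max(EF_Protocol design=5, EF_IRB approval=14) = 14; EF_Instrument calibration = 14+11 = 25
ES_Pilot data = max(EF_Protocol design=5, EF_IRB approval=14) = 14; EF_Pilot data = 14+8 = 22
ES_Data collection = max(EF_Instrument calibration=25, EF_Pilot data=22) = 25; EF_Data collection = 25+6 = 31
ES_Data cleaning = 5; EF_Data cleaning = 5+3 = 8
ES_Analysis = max(EF_Protocol design=5, EF_IRB approval=14) = 14; EF_Analysis = 14+13 = 27
ES_Draft manuscript = max(EF_Protocol design=5, EF_Instrument calibration=25) = 25; EF_Draft manuscript = 25+13 = 38
ES_Internal review = max(EF_Recruitment=12, EF_Data collection=31, EF_Data cleaning=8, EF_Analysis=27, EF_Draft manuscript=38) = 38; EF_Internal review = 38+14 = 52
Expected project duration μ = 52 days. Critical path: IRB approval → Instrument calibration → Draft manuscript → Internal review.

52 days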